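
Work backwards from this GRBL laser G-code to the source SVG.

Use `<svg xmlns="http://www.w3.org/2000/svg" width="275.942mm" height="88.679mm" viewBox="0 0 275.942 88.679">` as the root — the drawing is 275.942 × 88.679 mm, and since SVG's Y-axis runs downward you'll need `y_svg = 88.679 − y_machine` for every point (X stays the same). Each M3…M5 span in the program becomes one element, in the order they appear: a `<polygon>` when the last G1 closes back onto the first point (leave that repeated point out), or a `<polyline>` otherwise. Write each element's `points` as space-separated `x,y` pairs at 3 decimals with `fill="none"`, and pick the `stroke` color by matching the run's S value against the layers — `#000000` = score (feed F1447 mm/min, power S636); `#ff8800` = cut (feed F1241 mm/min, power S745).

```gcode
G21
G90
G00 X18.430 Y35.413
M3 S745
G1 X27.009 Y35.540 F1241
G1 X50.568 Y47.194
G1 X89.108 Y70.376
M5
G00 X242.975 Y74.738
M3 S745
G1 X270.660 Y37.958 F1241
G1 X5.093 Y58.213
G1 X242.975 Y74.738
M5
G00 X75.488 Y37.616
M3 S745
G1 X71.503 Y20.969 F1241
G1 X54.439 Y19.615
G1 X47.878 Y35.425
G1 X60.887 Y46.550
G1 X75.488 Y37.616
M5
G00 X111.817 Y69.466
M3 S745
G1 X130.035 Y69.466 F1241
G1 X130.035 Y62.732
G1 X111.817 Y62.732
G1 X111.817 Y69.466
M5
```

Each laser-on run becomes one SVG element. Flip Y back into SVG space with y_svg = 88.679 − y_machine. Every run uses S745, so all elements get stroke `#ff8800` (cut).

Run 1: The run is open, so emit a `<polyline>` with points (Y-flipped): 18.430,53.266 27.009,53.139 50.568,41.485 89.108,18.303.

Run 2: The run returns to its start, so emit a `<polygon>` with points (Y-flipped): 242.975,13.941 270.660,50.721 5.093,30.466.

Run 3: The run returns to its start, so emit a `<polygon>` with points (Y-flipped): 75.488,51.063 71.503,67.710 54.439,69.064 47.878,53.254 60.887,42.129.

Run 4: The run returns to its start, so emit a `<polygon>` with points (Y-flipped): 111.817,19.213 130.035,19.213 130.035,25.947 111.817,25.947.

<svg xmlns="http://www.w3.org/2000/svg" width="275.942mm" height="88.679mm" viewBox="0 0 275.942 88.679">
  <polyline points="18.430,53.266 27.009,53.139 50.568,41.485 89.108,18.303" fill="none" stroke="#ff8800"/>
  <polygon points="242.975,13.941 270.660,50.721 5.093,30.466" fill="none" stroke="#ff8800"/>
  <polygon points="75.488,51.063 71.503,67.710 54.439,69.064 47.878,53.254 60.887,42.129" fill="none" stroke="#ff8800"/>
  <polygon points="111.817,19.213 130.035,19.213 130.035,25.947 111.817,25.947" fill="none" stroke="#ff8800"/>
</svg>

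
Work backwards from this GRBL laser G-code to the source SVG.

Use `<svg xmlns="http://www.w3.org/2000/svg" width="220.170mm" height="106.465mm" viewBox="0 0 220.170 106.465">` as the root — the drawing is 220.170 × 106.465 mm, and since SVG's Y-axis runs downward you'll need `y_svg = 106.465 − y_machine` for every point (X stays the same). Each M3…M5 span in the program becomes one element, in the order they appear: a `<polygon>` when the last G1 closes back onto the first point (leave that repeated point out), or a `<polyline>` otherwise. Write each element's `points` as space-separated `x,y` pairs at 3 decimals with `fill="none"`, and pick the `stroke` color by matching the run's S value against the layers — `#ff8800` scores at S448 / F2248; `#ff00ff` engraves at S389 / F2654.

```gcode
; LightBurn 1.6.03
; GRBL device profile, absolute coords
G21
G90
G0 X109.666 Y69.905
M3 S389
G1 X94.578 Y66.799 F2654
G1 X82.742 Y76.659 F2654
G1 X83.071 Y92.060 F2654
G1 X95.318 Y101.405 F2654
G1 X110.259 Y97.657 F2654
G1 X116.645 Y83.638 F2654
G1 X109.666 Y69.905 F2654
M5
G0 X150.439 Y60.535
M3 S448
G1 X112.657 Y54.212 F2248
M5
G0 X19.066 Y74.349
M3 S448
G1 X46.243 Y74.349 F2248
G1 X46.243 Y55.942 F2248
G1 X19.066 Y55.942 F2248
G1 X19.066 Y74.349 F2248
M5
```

<svg xmlns="http://www.w3.org/2000/svg" width="220.170mm" height="106.465mm" viewBox="0 0 220.170 106.465">
  <polygon points="109.666,36.560 94.578,39.666 82.742,29.806 83.071,14.405 95.318,5.060 110.259,8.808 116.645,22.827" fill="none" stroke="#ff00ff"/>
  <polyline points="150.439,45.930 112.657,52.253" fill="none" stroke="#ff8800"/>
  <polygon points="19.066,32.116 46.243,32.116 46.243,50.523 19.066,50.523" fill="none" stroke="#ff8800"/>
</svg>

Each laser-on run becomes one SVG element. Flip Y back into SVG space with y_svg = 106.465 − y_machine.

Run 1: power S389 maps to stroke `#ff00ff` (engrave). The run returns to its start, so emit a `<polygon>` with points (Y-flipped): 109.666,36.560 94.578,39.666 82.742,29.806 83.071,14.405 95.318,5.060 110.259,8.808 116.645,22.827.

Run 2: S448 ⇒ score layer `#ff8800`. The run is open, so emit a `<polyline>` with points (Y-flipped): 150.439,45.930 112.657,52.253.

Run 3: S448 ⇒ score layer `#ff8800`. The run returns to its start, so emit a `<polygon>` with points (Y-flipped): 19.066,32.116 46.243,32.116 46.243,50.523 19.066,50.523.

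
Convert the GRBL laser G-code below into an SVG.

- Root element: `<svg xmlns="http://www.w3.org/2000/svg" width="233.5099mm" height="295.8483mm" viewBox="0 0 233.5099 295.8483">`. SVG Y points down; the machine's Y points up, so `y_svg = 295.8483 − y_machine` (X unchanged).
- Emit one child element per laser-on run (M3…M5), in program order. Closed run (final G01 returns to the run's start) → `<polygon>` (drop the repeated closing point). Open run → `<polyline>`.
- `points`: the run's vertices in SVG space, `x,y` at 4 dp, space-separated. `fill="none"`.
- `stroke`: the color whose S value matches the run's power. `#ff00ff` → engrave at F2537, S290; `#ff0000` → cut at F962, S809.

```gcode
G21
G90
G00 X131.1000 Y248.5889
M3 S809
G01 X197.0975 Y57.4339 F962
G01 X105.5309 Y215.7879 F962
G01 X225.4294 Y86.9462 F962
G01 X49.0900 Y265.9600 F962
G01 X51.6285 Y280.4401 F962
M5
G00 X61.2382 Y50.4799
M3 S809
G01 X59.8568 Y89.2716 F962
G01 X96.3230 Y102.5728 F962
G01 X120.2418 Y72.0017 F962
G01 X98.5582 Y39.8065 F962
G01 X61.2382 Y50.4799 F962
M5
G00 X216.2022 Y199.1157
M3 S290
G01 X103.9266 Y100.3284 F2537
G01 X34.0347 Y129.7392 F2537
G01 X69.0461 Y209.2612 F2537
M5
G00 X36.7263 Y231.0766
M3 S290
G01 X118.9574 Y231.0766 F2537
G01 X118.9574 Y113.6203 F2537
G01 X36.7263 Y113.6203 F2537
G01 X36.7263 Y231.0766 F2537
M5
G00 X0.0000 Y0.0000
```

Machine Y-up, SVG Y-down with viewBox height 295.8483, so y_svg = 295.8483 − y_machine; X carries over.

Run 1: S809 ⇒ cut layer `#ff0000`. The run is open, so emit a `<polyline>` with points (Y-flipped): 131.1000,47.2594 197.0975,238.4144 105.5309,80.0604 225.4294,208.9021 49.0900,29.8883 51.6285,15.4082.

Run 2: the run's S809 means `#ff0000` (cut). The run returns to its start, so emit a `<polygon>` with points (Y-flipped): 61.2382,245.3684 59.8568,206.5767 96.3230,193.2755 120.2418,223.8466 98.5582,256.0418.

Run 3: S290 ⇒ engrave layer `#ff00ff`. The run is open, so emit a `<polyline>` with points (Y-flipped): 216.2022,96.7326 103.9266,195.5199 34.0347,166.1091 69.0461,86.5871.

Run 4: power S290 maps to stroke `#ff00ff` (engrave). The run returns to its start, so emit a `<polygon>` with points (Y-flipped): 36.7263,64.7717 118.9574,64.7717 118.9574,182.2280 36.7263,182.2280.

<svg xmlns="http://www.w3.org/2000/svg" width="233.5099mm" height="295.8483mm" viewBox="0 0 233.5099 295.8483">
  <polyline points="131.1000,47.2594 197.0975,238.4144 105.5309,80.0604 225.4294,208.9021 49.0900,29.8883 51.6285,15.4082" fill="none" stroke="#ff0000"/>
  <polygon points="61.2382,245.3684 59.8568,206.5767 96.3230,193.2755 120.2418,223.8466 98.5582,256.0418" fill="none" stroke="#ff0000"/>
  <polyline points="216.2022,96.7326 103.9266,195.5199 34.0347,166.1091 69.0461,86.5871" fill="none" stroke="#ff00ff"/>
  <polygon points="36.7263,64.7717 118.9574,64.7717 118.9574,182.2280 36.7263,182.2280" fill="none" stroke="#ff00ff"/>
</svg>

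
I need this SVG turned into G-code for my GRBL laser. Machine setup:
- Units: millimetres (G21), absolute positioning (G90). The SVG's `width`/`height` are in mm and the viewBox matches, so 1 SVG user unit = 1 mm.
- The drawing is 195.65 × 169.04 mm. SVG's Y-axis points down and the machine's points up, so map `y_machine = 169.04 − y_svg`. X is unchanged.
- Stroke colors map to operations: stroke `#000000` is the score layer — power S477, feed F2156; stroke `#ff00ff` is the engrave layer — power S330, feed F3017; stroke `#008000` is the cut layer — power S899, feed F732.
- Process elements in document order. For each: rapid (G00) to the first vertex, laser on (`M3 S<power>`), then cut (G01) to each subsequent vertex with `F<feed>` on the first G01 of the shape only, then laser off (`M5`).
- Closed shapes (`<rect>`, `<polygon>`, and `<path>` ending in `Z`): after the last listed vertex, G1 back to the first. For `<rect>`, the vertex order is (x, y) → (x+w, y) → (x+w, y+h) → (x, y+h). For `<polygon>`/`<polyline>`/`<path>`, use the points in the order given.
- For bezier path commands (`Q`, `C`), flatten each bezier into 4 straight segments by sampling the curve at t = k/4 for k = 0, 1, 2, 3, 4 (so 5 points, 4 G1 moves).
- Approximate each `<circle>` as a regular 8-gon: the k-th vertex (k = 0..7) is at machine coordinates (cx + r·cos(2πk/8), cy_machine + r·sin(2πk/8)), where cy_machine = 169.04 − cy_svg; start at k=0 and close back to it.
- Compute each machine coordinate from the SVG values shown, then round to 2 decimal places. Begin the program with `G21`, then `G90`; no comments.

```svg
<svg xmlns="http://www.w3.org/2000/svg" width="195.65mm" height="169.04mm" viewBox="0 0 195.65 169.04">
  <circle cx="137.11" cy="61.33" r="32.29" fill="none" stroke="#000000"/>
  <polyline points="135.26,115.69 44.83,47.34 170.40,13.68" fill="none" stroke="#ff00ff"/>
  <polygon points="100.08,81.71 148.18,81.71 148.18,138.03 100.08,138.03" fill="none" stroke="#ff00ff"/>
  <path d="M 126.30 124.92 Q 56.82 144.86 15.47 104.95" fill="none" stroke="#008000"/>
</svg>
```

1 u = 1 mm; y_m = 169.04 − y.

[1] `<circle>` circle, #000000→score S477 F2156: (169.40,107.71) → (159.94,130.54) → (137.11,140.00) → (114.28,130.54) → (104.82,107.71) → (114.28,84.88) → (137.11,75.42) → (159.94,84.88) → (169.40,107.71) (closed)

[2] `<polyline>` open polyline, #ff00ff→engrave S330 F3017: (135.26,53.35) → (44.83,121.70) → (170.40,155.36)

[3] `<polygon>` rectangle, #ff00ff→engrave S330 F3017: (100.08,87.33) → (148.18,87.33) → (148.18,31.01) → (100.08,31.01) → (100.08,87.33) (closed)

[4] `<path>` quadratic bezier, #008000→cut S899 F732: (126.30,44.12) → (93.32,37.89) → (63.85,39.14) → (37.90,47.88) → (15.47,64.09)

G21
G90
G00 X169.40 Y107.71
M3 S477
G01 X159.94 Y130.54 F2156
G01 X137.11 Y140.00
G01 X114.28 Y130.54
G01 X104.82 Y107.71
G01 X114.28 Y84.88
G01 X137.11 Y75.42
G01 X159.94 Y84.88
G01 X169.40 Y107.71
M5
G00 X135.26 Y53.35
M3 S330
G01 X44.83 Y121.70 F3017
G01 X170.40 Y155.36
M5
G00 X100.08 Y87.33
M3 S330
G01 X148.18 Y87.33 F3017
G01 X148.18 Y31.01
G01 X100.08 Y31.01
G01 X100.08 Y87.33
M5
G00 X126.30 Y44.12
M3 S899
G01 X93.32 Y37.89 F732
G01 X63.85 Y39.14
G01 X37.90 Y47.88
G01 X15.47 Y64.09
M5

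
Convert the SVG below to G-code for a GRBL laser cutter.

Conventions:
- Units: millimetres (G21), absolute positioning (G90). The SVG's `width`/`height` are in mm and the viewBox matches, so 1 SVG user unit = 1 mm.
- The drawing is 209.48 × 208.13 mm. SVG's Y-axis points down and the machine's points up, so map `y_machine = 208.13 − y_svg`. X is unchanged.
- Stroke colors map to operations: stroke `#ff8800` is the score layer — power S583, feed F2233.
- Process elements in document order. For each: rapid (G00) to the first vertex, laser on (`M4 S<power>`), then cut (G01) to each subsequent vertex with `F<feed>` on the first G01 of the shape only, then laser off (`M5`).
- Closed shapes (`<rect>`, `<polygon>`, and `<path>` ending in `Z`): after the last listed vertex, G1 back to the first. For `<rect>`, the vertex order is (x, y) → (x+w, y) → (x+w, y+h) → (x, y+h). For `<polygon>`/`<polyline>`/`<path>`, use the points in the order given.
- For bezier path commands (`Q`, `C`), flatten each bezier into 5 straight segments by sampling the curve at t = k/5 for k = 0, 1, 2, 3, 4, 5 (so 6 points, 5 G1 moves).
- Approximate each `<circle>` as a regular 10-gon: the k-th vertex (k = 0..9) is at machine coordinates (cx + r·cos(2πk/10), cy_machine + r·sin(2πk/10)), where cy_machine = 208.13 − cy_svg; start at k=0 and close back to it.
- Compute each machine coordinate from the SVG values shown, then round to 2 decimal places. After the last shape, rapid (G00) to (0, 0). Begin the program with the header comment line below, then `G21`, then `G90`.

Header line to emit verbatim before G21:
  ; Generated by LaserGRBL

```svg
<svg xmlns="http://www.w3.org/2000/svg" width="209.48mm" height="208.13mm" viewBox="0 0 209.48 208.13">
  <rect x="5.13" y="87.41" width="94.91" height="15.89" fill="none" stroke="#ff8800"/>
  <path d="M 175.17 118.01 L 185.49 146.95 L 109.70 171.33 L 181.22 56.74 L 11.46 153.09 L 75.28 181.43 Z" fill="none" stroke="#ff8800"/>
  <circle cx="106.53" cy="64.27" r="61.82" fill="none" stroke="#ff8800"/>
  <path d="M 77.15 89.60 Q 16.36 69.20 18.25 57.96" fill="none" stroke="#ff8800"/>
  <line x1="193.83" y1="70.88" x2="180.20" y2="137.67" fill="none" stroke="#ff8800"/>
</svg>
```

Since the viewBox matches the mm dimensions, user units are millimetres directly. The only transform is the Y-flip y_m = 208.13 − y_svg.

Shape 1 is a rectangle drawn with `<rect>`. Its stroke #ff8800 means score at S583, F2233. After flipping Y the toolpath is (5.13,120.72) → (100.04,120.72) → (100.04,104.83) → (5.13,104.83) → (5.13,120.72), returning to the start.

Shape 2 is a closed polygon drawn with `<path>`. Its stroke #ff8800 means score at S583, F2233. After flipping Y the toolpath is (175.17,90.12) → (185.49,61.18) → (109.70,36.80) → (181.22,151.39) → (11.46,55.04) → (75.28,26.70) → (175.17,90.12), returning to the start.

Shape 3 is a circle drawn with `<circle>`. Its stroke #ff8800 means score at S583, F2233. After flipping Y the toolpath is (168.35,143.86) → (156.54,180.20) → (125.63,202.65) → (87.43,202.65) → (56.52,180.20) → (44.71,143.86) → (56.52,107.52) → (87.43,85.07) → (125.63,85.07) → (156.54,107.52) → (168.35,143.86), returning to the start.

Shape 4 is a quadratic bezier drawn with `<path>`. Its stroke #ff8800 means score at S583, F2233. After flipping Y the toolpath is (77.15,118.53) → (55.34,126.32) → (38.55,133.38) → (26.77,139.71) → (20.00,145.31) → (18.25,150.17).

Shape 5 is a line segment drawn with `<line>`. Its stroke #ff8800 means score at S583, F2233. After flipping Y the toolpath is (193.83,137.25) → (180.20,70.46).

; Generated by LaserGRBL
G21
G90
G00 X5.13 Y120.72
M4 S583
G01 X100.04 Y120.72 F2233
G01 X100.04 Y104.83
G01 X5.13 Y104.83
G01 X5.13 Y120.72
M5
G00 X175.17 Y90.12
M4 S583
G01 X185.49 Y61.18 F2233
G01 X109.70 Y36.80
G01 X181.22 Y151.39
G01 X11.46 Y55.04
G01 X75.28 Y26.70
G01 X175.17 Y90.12
M5
G00 X168.35 Y143.86
M4 S583
G01 X156.54 Y180.20 F2233
G01 X125.63 Y202.65
G01 X87.43 Y202.65
G01 X56.52 Y180.20
G01 X44.71 Y143.86
G01 X56.52 Y107.52
G01 X87.43 Y85.07
G01 X125.63 Y85.07
G01 X156.54 Y107.52
G01 X168.35 Y143.86
M5
G00 X77.15 Y118.53
M4 S583
G01 X55.34 Y126.32 F2233
G01 X38.55 Y133.38
G01 X26.77 Y139.71
G01 X20.00 Y145.31
G01 X18.25 Y150.17
M5
G00 X193.83 Y137.25
M4 S583
G01 X180.20 Y70.46 F2233
M5
G00 X0.00 Y0.00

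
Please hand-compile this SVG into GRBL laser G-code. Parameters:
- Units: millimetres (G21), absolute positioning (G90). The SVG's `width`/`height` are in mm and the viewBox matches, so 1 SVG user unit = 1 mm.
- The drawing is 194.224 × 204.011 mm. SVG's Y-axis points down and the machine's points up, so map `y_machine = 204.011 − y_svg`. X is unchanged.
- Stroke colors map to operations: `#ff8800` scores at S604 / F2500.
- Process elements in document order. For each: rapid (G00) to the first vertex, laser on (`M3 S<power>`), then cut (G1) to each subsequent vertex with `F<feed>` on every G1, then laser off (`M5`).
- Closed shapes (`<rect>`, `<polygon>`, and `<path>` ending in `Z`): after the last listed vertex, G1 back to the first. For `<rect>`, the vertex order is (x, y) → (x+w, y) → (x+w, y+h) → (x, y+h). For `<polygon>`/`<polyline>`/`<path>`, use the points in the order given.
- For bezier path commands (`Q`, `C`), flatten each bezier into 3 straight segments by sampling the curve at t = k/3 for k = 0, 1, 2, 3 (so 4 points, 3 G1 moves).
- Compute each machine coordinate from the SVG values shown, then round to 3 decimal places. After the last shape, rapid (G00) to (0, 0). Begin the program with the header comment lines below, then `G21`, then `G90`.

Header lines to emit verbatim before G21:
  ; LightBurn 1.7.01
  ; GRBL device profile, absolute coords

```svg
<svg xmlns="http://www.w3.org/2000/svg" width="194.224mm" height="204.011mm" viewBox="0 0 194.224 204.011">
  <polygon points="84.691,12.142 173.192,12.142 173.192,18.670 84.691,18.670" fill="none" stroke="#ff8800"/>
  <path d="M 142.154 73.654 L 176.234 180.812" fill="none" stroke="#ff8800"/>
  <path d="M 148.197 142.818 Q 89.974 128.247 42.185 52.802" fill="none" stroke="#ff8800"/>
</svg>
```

1 u = 1 mm; y_m = 204.011 − y.

[1] `<polygon>` rectangle, #ff8800→score S604 F2500: (84.691,191.869) → (173.192,191.869) → (173.192,185.341) → (84.691,185.341) → (84.691,191.869) (closed)

[2] `<path>` line segment, #ff8800→score S604 F2500: (142.154,130.357) → (176.234,23.199)

[3] `<path>` quadratic bezier, #ff8800→score S604 F2500: (148.197,61.193) → (110.541,77.671) → (75.204,107.676) → (42.185,151.209)

; LightBurn 1.7.01
; GRBL device profile, absolute coords
G21
G90
G00 X84.691 Y191.869
M3 S604
G1 X173.192 Y191.869 F2500
G1 X173.192 Y185.341 F2500
G1 X84.691 Y185.341 F2500
G1 X84.691 Y191.869 F2500
M5
G00 X142.154 Y130.357
M3 S604
G1 X176.234 Y23.199 F2500
M5
G00 X148.197 Y61.193
M3 S604
G1 X110.541 Y77.671 F2500
G1 X75.204 Y107.676 F2500
G1 X42.185 Y151.209 F2500
M5
G00 X0.000 Y0.000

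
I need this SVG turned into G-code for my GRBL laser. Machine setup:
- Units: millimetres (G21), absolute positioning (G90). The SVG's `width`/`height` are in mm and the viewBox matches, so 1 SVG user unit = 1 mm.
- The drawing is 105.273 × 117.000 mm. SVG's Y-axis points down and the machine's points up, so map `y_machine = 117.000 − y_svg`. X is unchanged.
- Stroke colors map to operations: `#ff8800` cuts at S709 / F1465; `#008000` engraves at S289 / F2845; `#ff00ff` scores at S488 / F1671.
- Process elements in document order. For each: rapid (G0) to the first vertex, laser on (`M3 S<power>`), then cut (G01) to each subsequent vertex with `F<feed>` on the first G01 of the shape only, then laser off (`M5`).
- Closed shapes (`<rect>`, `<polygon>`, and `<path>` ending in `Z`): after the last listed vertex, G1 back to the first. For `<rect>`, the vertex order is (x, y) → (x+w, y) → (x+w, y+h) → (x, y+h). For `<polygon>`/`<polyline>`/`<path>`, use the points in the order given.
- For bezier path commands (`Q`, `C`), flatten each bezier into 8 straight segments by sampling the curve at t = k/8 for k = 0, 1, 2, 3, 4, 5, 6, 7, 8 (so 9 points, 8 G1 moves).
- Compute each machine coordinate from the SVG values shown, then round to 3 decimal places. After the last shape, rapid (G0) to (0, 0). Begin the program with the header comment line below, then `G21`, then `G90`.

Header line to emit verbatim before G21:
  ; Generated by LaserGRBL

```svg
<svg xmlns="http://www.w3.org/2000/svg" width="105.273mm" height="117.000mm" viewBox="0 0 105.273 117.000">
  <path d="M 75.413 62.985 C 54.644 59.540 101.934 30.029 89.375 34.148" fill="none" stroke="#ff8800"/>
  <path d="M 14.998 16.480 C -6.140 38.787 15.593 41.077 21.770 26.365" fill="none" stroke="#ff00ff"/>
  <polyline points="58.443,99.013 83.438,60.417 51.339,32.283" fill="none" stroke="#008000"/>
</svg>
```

1 u = 1 mm; y_m = 117.000 − y.

[1] `<path>` cubic bezier, #ff8800→cut S709 F1465: (75.413,54.015) → (70.565,56.412) → (70.599,60.553) → (74.015,65.739) → (79.315,71.270) → (85.000,76.446) → (89.571,80.568) → (91.529,82.937) → (89.375,82.852)

[2] `<path>` cubic bezier, #ff00ff→score S488 F1671: (14.998,100.520) → (8.967,93.087) → (6.270,87.496) → (6.223,83.710) → (8.141,81.695) → (11.339,81.416) → (15.133,82.836) → (18.839,85.921) → (21.770,90.635)

[3] `<polyline>` open polyline, #008000→engrave S289 F2845: (58.443,17.987) → (83.438,56.583) → (51.339,84.717)

; Generated by LaserGRBL
G21
G90
G0 X75.413 Y54.015
M3 S709
G01 X70.565 Y56.412 F1465
G01 X70.599 Y60.553
G01 X74.015 Y65.739
G01 X79.315 Y71.270
G01 X85.000 Y76.446
G01 X89.571 Y80.568
G01 X91.529 Y82.937
G01 X89.375 Y82.852
M5
G0 X14.998 Y100.520
M3 S488
G01 X8.967 Y93.087 F1671
G01 X6.270 Y87.496
G01 X6.223 Y83.710
G01 X8.141 Y81.695
G01 X11.339 Y81.416
G01 X15.133 Y82.836
G01 X18.839 Y85.921
G01 X21.770 Y90.635
M5
G0 X58.443 Y17.987
M3 S289
G01 X83.438 Y56.583 F2845
G01 X51.339 Y84.717
M5
G0 X0.000 Y0.000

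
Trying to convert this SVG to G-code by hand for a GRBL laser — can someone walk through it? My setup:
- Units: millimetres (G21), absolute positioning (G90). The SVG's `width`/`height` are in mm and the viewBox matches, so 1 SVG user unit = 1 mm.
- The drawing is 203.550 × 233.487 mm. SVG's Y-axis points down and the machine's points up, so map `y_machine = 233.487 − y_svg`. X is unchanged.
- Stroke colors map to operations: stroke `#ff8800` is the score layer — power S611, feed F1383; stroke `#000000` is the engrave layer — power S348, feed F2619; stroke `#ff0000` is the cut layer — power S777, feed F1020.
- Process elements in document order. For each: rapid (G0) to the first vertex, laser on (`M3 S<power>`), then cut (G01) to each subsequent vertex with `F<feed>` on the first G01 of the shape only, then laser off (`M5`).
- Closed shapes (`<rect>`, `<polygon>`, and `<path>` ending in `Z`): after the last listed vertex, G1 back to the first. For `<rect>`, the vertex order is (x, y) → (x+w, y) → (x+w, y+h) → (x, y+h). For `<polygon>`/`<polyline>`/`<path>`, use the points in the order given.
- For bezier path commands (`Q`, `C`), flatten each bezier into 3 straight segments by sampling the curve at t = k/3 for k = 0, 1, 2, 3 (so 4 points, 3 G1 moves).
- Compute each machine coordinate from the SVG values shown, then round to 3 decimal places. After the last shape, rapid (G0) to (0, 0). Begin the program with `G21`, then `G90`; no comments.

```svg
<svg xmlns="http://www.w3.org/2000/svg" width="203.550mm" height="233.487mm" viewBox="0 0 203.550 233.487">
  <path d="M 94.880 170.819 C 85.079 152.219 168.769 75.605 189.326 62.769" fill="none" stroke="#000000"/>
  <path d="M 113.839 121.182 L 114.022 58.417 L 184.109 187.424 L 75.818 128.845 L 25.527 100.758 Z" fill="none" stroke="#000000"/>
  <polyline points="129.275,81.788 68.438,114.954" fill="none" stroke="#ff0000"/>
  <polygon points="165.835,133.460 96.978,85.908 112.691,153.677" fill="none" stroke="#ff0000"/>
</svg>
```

1 u = 1 mm; y_m = 233.487 − y.

[1] `<path>` cubic bezier, #000000→engrave S348 F2619: (94.880,62.668) → (110.442,96.095) → (153.526,141.133) → (189.326,170.718)

[2] `<path>` closed polygon, #000000→engrave S348 F2619: (113.839,112.305) → (114.022,175.070) → (184.109,46.063) → (75.818,104.642) → (25.527,132.729) → (113.839,112.305) (closed)

[3] `<polyline>` line segment, #ff0000→cut S777 F1020: (129.275,151.699) → (68.438,118.533)

[4] `<polygon>` closed polygon, #ff0000→cut S777 F1020: (165.835,100.027) → (96.978,147.579) → (112.691,79.810) → (165.835,100.027) (closed)

G21
G90
G0 X94.880 Y62.668
M3 S348
G01 X110.442 Y96.095 F2619
G01 X153.526 Y141.133
G01 X189.326 Y170.718
M5
G0 X113.839 Y112.305
M3 S348
G01 X114.022 Y175.070 F2619
G01 X184.109 Y46.063
G01 X75.818 Y104.642
G01 X25.527 Y132.729
G01 X113.839 Y112.305
M5
G0 X129.275 Y151.699
M3 S777
G01 X68.438 Y118.533 F1020
M5
G0 X165.835 Y100.027
M3 S777
G01 X96.978 Y147.579 F1020
G01 X112.691 Y79.810
G01 X165.835 Y100.027
M5
G0 X0.000 Y0.000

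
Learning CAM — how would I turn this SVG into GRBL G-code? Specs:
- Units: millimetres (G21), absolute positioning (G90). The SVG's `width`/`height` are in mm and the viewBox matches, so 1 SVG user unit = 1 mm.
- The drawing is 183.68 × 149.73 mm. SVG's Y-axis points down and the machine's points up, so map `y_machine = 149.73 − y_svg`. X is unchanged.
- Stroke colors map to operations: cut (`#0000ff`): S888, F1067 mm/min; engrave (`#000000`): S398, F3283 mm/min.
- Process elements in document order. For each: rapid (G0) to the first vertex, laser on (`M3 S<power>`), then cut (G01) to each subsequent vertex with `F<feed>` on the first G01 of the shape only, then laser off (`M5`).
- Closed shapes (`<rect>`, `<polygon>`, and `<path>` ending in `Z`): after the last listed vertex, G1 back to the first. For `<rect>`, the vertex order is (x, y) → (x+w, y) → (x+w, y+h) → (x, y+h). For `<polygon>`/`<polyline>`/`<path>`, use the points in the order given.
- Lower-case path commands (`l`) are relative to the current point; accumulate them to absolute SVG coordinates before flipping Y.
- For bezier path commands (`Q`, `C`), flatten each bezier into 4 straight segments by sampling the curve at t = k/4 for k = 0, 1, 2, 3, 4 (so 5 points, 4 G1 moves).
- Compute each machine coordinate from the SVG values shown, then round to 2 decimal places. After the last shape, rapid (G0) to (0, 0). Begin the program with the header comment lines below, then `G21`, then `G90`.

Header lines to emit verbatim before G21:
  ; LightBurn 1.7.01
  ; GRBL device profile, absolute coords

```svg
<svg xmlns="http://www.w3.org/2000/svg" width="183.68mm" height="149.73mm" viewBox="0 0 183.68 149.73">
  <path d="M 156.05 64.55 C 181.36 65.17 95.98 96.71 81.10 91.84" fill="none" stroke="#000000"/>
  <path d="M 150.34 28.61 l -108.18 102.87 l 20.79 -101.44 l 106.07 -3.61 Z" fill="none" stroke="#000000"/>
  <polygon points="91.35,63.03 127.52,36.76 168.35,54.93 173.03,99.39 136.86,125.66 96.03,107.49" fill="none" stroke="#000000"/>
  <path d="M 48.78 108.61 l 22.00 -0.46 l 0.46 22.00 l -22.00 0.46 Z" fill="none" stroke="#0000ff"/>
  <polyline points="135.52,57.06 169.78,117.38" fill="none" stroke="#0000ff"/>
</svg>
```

viewBox `0 0 183.68 149.73` with mm width/height → 1 unit = 1 mm. Flip: y_m = 149.73 − y_svg.

**Shape 1** — `<path>` cubic bezier, stroke `#000000` → engrave (S398, F3283). Control points (SVG): P0=(156.05,64.55), P1=(181.36,65.17), P2=(95.98,96.71), P3=(81.10,91.84); sampled at t=k/4. Machine vertices: (156.05,85.18) → (157.11,79.97) → (133.65,69.48) → (102.65,60.01) → (81.10,57.89). Open path.

**Shape 2** — `<path>` closed polygon, stroke `#000000` → engrave (S398, F3283). Machine vertices: (150.34,121.12) → (42.16,18.25) → (62.95,119.69) → (169.02,123.30) → (150.34,121.12). Closed: final G1 returns to the first vertex.

**Shape 3** — `<polygon>` regular polygon, stroke `#000000` → engrave (S398, F3283). Machine vertices: (91.35,86.70) → (127.52,112.97) → (168.35,94.80) → (173.03,50.34) → (136.86,24.07) → (96.03,42.24) → (91.35,86.70). Closed: final G1 returns to the first vertex.

**Shape 4** — `<path>` regular polygon, stroke `#0000ff` → cut (S888, F1067). Machine vertices: (48.78,41.12) → (70.78,41.58) → (71.24,19.58) → (49.24,19.12) → (48.78,41.12). Closed: final G1 returns to the first vertex.

**Shape 5** — `<polyline>` line segment, stroke `#0000ff` → cut (S888, F1067). Machine vertices: (135.52,92.67) → (169.78,32.35). Open path.

; LightBurn 1.7.01
; GRBL device profile, absolute coords
G21
G90
G0 X156.05 Y85.18
M3 S398
G01 X157.11 Y79.97 F3283
G01 X133.65 Y69.48
G01 X102.65 Y60.01
G01 X81.10 Y57.89
M5
G0 X150.34 Y121.12
M3 S398
G01 X42.16 Y18.25 F3283
G01 X62.95 Y119.69
G01 X169.02 Y123.30
G01 X150.34 Y121.12
M5
G0 X91.35 Y86.70
M3 S398
G01 X127.52 Y112.97 F3283
G01 X168.35 Y94.80
G01 X173.03 Y50.34
G01 X136.86 Y24.07
G01 X96.03 Y42.24
G01 X91.35 Y86.70
M5
G0 X48.78 Y41.12
M3 S888
G01 X70.78 Y41.58 F1067
G01 X71.24 Y19.58
G01 X49.24 Y19.12
G01 X48.78 Y41.12
M5
G0 X135.52 Y92.67
M3 S888
G01 X169.78 Y32.35 F1067
M5
G0 X0.00 Y0.00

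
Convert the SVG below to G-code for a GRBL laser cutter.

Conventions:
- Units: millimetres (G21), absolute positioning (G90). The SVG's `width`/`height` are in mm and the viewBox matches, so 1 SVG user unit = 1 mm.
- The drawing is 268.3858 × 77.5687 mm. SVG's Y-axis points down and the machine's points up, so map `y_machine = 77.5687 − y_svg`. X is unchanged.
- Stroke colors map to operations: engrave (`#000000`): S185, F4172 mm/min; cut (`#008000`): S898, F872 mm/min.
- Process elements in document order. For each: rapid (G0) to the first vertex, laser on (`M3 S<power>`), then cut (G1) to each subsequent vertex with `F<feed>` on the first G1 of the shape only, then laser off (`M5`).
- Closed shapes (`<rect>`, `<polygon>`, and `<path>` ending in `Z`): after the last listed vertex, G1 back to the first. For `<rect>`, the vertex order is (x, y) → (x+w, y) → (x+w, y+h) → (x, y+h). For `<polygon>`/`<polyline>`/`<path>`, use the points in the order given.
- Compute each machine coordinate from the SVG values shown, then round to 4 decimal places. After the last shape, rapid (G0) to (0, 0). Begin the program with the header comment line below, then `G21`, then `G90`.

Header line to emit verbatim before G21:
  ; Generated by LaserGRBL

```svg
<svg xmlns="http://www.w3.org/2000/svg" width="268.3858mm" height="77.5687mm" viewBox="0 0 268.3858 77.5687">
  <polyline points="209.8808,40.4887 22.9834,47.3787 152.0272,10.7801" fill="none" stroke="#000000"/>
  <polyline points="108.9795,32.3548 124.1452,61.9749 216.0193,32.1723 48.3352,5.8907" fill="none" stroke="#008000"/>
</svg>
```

; Generated by LaserGRBL
G21
G90
G0 X209.8808 Y37.0800
M3 S185
G1 X22.9834 Y30.1900 F4172
G1 X152.0272 Y66.7886
M5
G0 X108.9795 Y45.2139
M3 S898
G1 X124.1452 Y15.5938 F872
G1 X216.0193 Y45.3964
G1 X48.3352 Y71.6780
M5
G0 X0.0000 Y0.0000

1 u = 1 mm; y_m = 77.5687 − y.

[1] `<polyline>` open polyline, #000000→engrave S185 F4172: (209.8808,37.0800) → (22.9834,30.1900) → (152.0272,66.7886)

[2] `<polyline>` open polyline, #008000→cut S898 F872: (108.9795,45.2139) → (124.1452,15.5938) → (216.0193,45.3964) → (48.3352,71.6780)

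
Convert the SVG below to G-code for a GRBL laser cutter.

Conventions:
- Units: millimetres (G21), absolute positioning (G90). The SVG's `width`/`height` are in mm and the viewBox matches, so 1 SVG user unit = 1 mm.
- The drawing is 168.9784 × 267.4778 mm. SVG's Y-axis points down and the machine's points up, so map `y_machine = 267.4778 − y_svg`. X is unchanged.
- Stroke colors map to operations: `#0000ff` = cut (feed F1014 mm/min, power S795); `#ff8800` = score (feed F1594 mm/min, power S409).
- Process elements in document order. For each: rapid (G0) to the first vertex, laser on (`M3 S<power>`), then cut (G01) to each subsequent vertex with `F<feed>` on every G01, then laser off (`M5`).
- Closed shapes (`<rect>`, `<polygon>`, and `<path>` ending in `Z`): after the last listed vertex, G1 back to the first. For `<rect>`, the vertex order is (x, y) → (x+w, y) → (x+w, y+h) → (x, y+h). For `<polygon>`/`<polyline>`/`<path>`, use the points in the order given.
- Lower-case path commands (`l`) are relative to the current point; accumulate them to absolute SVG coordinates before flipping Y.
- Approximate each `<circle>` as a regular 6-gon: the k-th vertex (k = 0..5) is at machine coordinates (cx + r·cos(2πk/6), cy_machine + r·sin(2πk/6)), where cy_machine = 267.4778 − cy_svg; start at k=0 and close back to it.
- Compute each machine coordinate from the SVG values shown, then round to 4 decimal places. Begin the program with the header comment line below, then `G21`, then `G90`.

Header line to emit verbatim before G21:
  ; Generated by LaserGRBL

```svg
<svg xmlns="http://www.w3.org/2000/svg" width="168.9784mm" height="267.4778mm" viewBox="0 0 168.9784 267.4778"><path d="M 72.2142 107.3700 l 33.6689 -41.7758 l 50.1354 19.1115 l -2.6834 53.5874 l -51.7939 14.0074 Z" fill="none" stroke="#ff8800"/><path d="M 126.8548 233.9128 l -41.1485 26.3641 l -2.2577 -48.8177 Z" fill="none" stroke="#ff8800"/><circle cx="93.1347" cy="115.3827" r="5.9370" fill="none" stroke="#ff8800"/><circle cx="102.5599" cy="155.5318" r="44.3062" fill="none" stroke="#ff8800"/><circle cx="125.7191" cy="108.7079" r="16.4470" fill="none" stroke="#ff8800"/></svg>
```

viewBox `0 0 168.9784 267.4778` with mm width/height → 1 unit = 1 mm. Flip: y_m = 267.4778 − y_svg.

**Shape 1** — `<path>` regular polygon, stroke `#ff8800` → score (S409, F1594). Machine vertices: (72.2142,160.1078) → (105.8831,201.8836) → (156.0185,182.7721) → (153.3351,129.1847) → (101.5412,115.1773) → (72.2142,160.1078). Closed: final G1 returns to the first vertex.

**Shape 2** — `<path>` regular polygon, stroke `#ff8800` → score (S409, F1594). Machine vertices: (126.8548,33.5650) → (85.7063,7.2009) → (83.4486,56.0186) → (126.8548,33.5650). Closed: final G1 returns to the first vertex.

**Shape 3** — `<circle>` circle, stroke `#ff8800` → score (S409, F1594). Machine vertices: (99.0717,152.0951) → (96.1032,157.2367) → (90.1662,157.2367) → (87.1977,152.0951) → (90.1662,146.9535) → (96.1032,146.9535) → (99.0717,152.0951). Closed: final G1 returns to the first vertex.

**Shape 4** — `<circle>` circle, stroke `#ff8800` → score (S409, F1594). Machine vertices: (146.8661,111.9460) → (124.7130,150.3163) → (80.4068,150.3163) → (58.2537,111.9460) → (80.4068,73.5757) → (124.7130,73.5757) → (146.8661,111.9460). Closed: final G1 returns to the first vertex.

**Shape 5** — `<circle>` circle, stroke `#ff8800` → score (S409, F1594). Machine vertices: (142.1661,158.7699) → (133.9426,173.0134) → (117.4956,173.0134) → (109.2721,158.7699) → (117.4956,144.5264) → (133.9426,144.5264) → (142.1661,158.7699). Closed: final G1 returns to the first vertex.

; Generated by LaserGRBL
G21
G90
G0 X72.2142 Y160.1078
M3 S409
G01 X105.8831 Y201.8836 F1594
G01 X156.0185 Y182.7721 F1594
G01 X153.3351 Y129.1847 F1594
G01 X101.5412 Y115.1773 F1594
G01 X72.2142 Y160.1078 F1594
M5
G0 X126.8548 Y33.5650
M3 S409
G01 X85.7063 Y7.2009 F1594
G01 X83.4486 Y56.0186 F1594
G01 X126.8548 Y33.5650 F1594
M5
G0 X99.0717 Y152.0951
M3 S409
G01 X96.1032 Y157.2367 F1594
G01 X90.1662 Y157.2367 F1594
G01 X87.1977 Y152.0951 F1594
G01 X90.1662 Y146.9535 F1594
G01 X96.1032 Y146.9535 F1594
G01 X99.0717 Y152.0951 F1594
M5
G0 X146.8661 Y111.9460
M3 S409
G01 X124.7130 Y150.3163 F1594
G01 X80.4068 Y150.3163 F1594
G01 X58.2537 Y111.9460 F1594
G01 X80.4068 Y73.5757 F1594
G01 X124.7130 Y73.5757 F1594
G01 X146.8661 Y111.9460 F1594
M5
G0 X142.1661 Y158.7699
M3 S409
G01 X133.9426 Y173.0134 F1594
G01 X117.4956 Y173.0134 F1594
G01 X109.2721 Y158.7699 F1594
G01 X117.4956 Y144.5264 F1594
G01 X133.9426 Y144.5264 F1594
G01 X142.1661 Y158.7699 F1594
M5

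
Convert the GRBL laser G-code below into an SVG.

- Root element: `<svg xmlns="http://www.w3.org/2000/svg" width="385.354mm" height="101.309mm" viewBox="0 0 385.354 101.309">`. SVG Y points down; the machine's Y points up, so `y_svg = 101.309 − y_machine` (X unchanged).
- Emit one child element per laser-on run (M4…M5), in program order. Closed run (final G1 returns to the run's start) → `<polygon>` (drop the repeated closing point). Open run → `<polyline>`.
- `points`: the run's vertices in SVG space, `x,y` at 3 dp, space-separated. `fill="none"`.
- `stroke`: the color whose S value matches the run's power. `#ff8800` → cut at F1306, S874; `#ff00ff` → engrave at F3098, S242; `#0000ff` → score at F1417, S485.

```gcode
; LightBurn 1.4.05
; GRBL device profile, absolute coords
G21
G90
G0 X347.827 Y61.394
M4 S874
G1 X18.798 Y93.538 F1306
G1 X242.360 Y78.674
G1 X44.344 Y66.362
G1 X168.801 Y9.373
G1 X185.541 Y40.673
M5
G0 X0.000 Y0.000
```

Each laser-on run becomes one SVG element. Flip Y back into SVG space with y_svg = 101.309 − y_machine. Every run uses S874, so all elements get stroke `#ff8800` (cut).

Run 1: The run is open, so emit a `<polyline>` with points (Y-flipped): 347.827,39.915 18.798,7.771 242.360,22.635 44.344,34.947 168.801,91.936 185.541,60.636.

<svg xmlns="http://www.w3.org/2000/svg" width="385.354mm" height="101.309mm" viewBox="0 0 385.354 101.309">
  <polyline points="347.827,39.915 18.798,7.771 242.360,22.635 44.344,34.947 168.801,91.936 185.541,60.636" fill="none" stroke="#ff8800"/>
</svg>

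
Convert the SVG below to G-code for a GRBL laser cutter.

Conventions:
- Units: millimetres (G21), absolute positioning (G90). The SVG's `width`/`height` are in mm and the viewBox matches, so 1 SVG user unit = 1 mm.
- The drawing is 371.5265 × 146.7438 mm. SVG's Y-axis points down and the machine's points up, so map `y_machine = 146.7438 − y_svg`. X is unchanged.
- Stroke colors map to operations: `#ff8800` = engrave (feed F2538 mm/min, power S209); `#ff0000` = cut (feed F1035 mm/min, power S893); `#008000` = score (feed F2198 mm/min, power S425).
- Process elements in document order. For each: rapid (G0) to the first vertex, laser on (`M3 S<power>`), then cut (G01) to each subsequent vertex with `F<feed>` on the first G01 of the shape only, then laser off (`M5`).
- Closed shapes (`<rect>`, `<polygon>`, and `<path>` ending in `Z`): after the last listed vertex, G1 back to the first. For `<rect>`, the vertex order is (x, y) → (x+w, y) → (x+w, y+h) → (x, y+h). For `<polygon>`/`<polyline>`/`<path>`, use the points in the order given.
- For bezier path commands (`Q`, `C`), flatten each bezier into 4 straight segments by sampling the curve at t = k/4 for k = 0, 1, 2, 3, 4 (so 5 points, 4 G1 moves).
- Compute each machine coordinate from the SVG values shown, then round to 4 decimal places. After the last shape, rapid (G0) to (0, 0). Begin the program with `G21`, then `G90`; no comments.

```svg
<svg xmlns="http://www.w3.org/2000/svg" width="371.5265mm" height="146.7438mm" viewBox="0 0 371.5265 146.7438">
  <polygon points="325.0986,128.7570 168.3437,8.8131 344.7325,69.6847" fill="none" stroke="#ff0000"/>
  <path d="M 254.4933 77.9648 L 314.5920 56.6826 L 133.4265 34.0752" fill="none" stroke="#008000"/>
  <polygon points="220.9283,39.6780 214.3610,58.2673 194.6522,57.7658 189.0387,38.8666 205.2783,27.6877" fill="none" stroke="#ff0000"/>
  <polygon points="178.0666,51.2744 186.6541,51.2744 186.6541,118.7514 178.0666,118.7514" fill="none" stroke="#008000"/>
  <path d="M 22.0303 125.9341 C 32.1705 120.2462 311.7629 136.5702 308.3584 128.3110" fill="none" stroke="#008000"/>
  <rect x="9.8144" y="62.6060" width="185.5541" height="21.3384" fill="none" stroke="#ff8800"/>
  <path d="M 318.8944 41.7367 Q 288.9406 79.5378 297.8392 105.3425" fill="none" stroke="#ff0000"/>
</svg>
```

G21
G90
G0 X325.0986 Y17.9868
M3 S893
G01 X168.3437 Y137.9307 F1035
G01 X344.7325 Y77.0591
G01 X325.0986 Y17.9868
M5
G0 X254.4933 Y68.7790
M3 S425
G01 X314.5920 Y90.0612 F2198
G01 X133.4265 Y112.6686
M5
G0 X220.9283 Y107.0658
M3 S893
G01 X214.3610 Y88.4765 F1035
G01 X194.6522 Y88.9780
G01 X189.0387 Y107.8772
G01 X205.2783 Y119.0561
G01 X220.9283 Y107.0658
M5
G0 X178.0666 Y95.4694
M3 S425
G01 X186.6541 Y95.4694 F2198
G01 X186.6541 Y27.9924
G01 X178.0666 Y27.9924
G01 X178.0666 Y95.4694
M5
G0 X22.0303 Y20.8097
M3 S425
G01 X71.5257 Y21.6764 F2198
G01 X170.2736 Y18.6570
G01 X266.4819 Y16.1197
G01 X308.3584 Y18.4328
M5
G0 X9.8144 Y84.1378
M3 S209
G01 X195.3685 Y84.1378 F2538
G01 X195.3685 Y62.7994
G01 X9.8144 Y62.7994
G01 X9.8144 Y84.1378
M5
G0 X318.8944 Y105.0071
M3 S893
G01 X306.3458 Y86.8563 F1035
G01 X298.6537 Y70.2051
G01 X295.8182 Y55.0534
G01 X297.8392 Y41.4013
M5
G0 X0.0000 Y0.0000

viewBox `0 0 371.5265 146.7438` with mm width/height → 1 unit = 1 mm. Flip: y_m = 146.7438 − y_svg.

**Shape 1** — `<polygon>` closed polygon, stroke `#ff0000` → cut (S893, F1035). Machine vertices: (325.0986,17.9868) → (168.3437,137.9307) → (344.7325,77.0591) → (325.0986,17.9868). Closed: final G1 returns to the first vertex.

**Shape 2** — `<path>` open polyline, stroke `#008000` → score (S425, F2198). Machine vertices: (254.4933,68.7790) → (314.5920,90.0612) → (133.4265,112.6686). Open path.

**Shape 3** — `<polygon>` regular polygon, stroke `#ff0000` → cut (S893, F1035). Machine vertices: (220.9283,107.0658) → (214.3610,88.4765) → (194.6522,88.9780) → (189.0387,107.8772) → (205.2783,119.0561) → (220.9283,107.0658). Closed: final G1 returns to the first vertex.

**Shape 4** — `<polygon>` rectangle, stroke `#008000` → score (S425, F2198). Machine vertices: (178.0666,95.4694) → (186.6541,95.4694) → (186.6541,27.9924) → (178.0666,27.9924) → (178.0666,95.4694). Closed: final G1 returns to the first vertex.

**Shape 5** — `<path>` cubic bezier, stroke `#008000` → score (S425, F2198). Control points (SVG): P0=(22.0303,125.9341), P1=(32.1705,120.2462), P2=(311.7629,136.5702), P3=(308.3584,128.3110); sampled at t=k/4. Machine vertices: (22.0303,20.8097) → (71.5257,21.6764) → (170.2736,18.6570) → (266.4819,16.1197) → (308.3584,18.4328). Open path.

**Shape 6** — `<rect>` rectangle, stroke `#ff8800` → engrave (S209, F2538). Machine vertices: (9.8144,84.1378) → (195.3685,84.1378) → (195.3685,62.7994) → (9.8144,62.7994) → (9.8144,84.1378). Closed: final G1 returns to the first vertex.

**Shape 7** — `<path>` quadratic bezier, stroke `#ff0000` → cut (S893, F1035). Control points (SVG): P0=(318.8944,41.7367), P1=(288.9406,79.5378), P2=(297.8392,105.3425); sampled at t=k/4. Machine vertices: (318.8944,105.0071) → (306.3458,86.8563) → (298.6537,70.2051) → (295.8182,55.0534) → (297.8392,41.4013). Open path.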